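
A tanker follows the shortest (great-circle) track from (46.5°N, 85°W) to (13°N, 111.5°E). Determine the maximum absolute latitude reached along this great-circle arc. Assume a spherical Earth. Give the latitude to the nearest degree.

≈ 77°N

The great circle lies in the plane with unit normal n̂ = (p₁ × p₂)/|p₁ × p₂|.
Here n̂_z ≈ -0.217; the vertex latitude is φ_max = arccos|n̂_z| ≈ 77.5°.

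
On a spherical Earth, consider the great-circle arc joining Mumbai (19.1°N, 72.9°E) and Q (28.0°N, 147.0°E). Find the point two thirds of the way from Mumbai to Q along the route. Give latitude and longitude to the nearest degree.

≈ (30°N, 121°E)

Write both endpoints as unit vectors p₁, p₂ with components (cos φ cos λ, cos φ sin λ, sin φ).
The central angle between the endpoints is δ = arccos(p₁·p₂) ≈ 1.179 rad (67.5°).
Interpolate at f = 2/3 with slerp weights a = sin((1−f)δ)/sin δ ≈ 0.414, b = sin(fδ)/sin δ ≈ 0.765.
p = a·p₁ + b·p₂ ≈ (-0.452, 0.742, 0.495); φ = arcsin(p_z) ≈ 29.67°, λ = atan2(p_y, p_x) ≈ 121.32°.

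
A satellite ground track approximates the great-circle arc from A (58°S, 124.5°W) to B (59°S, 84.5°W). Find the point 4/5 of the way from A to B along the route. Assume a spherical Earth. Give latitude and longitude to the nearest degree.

Convert each endpoint to a unit vector on the sphere (x = cos φ cos λ, y = cos φ sin λ, z = sin φ).
The central angle between the endpoints is δ = arccos(p₁·p₂) ≈ 0.360 rad (20.6°).
Interpolate at f = 4/5 with slerp weights a = sin((1−f)δ)/sin δ ≈ 0.204, b = sin(fδ)/sin δ ≈ 0.806.
p = a·p₁ + b·p₂ ≈ (-0.021, -0.503, -0.864); φ = arcsin(p_z) ≈ -59.80°, λ = atan2(p_y, p_x) ≈ -92.45°.

≈ (60°S, 92°W)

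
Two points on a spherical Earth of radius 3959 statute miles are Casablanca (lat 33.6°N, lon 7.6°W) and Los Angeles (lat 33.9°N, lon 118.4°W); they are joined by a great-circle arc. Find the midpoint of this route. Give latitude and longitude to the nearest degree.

≈ lat 50°N, lon 63°W

Write both endpoints as unit vectors p₁, p₂ with components (cos φ cos λ, cos φ sin λ, sin φ).
The central angle between the endpoints is δ = arccos(p₁·p₂) ≈ 1.508 rad (86.4°).
Interpolate at f = 1/2 with slerp weights a = sin((1−f)δ)/sin δ ≈ 0.686, b = sin(fδ)/sin δ ≈ 0.686.
p = a·p₁ + b·p₂ ≈ (0.295, -0.576, 0.762); φ = arcsin(p_z) ≈ 49.64°, λ = atan2(p_y, p_x) ≈ -62.85°.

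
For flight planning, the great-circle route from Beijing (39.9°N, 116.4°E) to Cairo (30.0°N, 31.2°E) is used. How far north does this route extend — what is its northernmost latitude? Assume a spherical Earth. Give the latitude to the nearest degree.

The great circle lies in the plane with unit normal n̂ = (p₁ × p₂)/|p₁ × p₂|.
Here n̂_z ≈ -0.715; the vertex latitude is φ_max = arccos|n̂_z| ≈ 44.4°.

≈ 44°N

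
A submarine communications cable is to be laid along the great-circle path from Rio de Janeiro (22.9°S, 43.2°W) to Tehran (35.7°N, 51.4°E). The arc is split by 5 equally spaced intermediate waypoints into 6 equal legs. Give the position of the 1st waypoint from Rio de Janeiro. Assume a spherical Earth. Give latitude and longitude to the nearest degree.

Convert each endpoint to a unit vector on the sphere (x = cos φ cos λ, y = cos φ sin λ, z = sin φ).
The central angle between the endpoints is δ = arccos(p₁·p₂) ≈ 1.862 rad (106.7°).
Interpolate at f = 1/6 with slerp weights a = sin((1−f)δ)/sin δ ≈ 1.044, b = sin(fδ)/sin δ ≈ 0.319.
p = a·p₁ + b·p₂ ≈ (0.862, -0.456, -0.220); φ = arcsin(p_z) ≈ -12.72°, λ = atan2(p_y, p_x) ≈ -27.86°.

≈ 13°S, 28°W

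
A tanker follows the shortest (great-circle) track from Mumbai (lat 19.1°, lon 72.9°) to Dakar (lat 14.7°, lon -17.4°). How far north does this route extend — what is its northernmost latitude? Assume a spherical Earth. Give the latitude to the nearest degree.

≈ 24°

The great circle lies in the plane with unit normal n̂ = (p₁ × p₂)/|p₁ × p₂|.
Here n̂_z ≈ -0.917; the vertex latitude is φ_max = arccos|n̂_z| ≈ 23.5°.
Check via Clairaut: cos φ_max = |cos φ₁| · sin C = cos(19.1°)·sin(76.0°) ≈ 0.917, again giving ≈ 23.5°.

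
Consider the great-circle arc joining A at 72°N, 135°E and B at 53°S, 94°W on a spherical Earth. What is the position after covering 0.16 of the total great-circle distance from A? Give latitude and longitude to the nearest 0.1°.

≈ 64.4°N, 158.8°W

The haversine formula gives a central angle δ ≈ 2.650 rad (151.8°) between the endpoints.
Interpolate at f = 0.16 with slerp weights a = sin((1−f)δ)/sin δ ≈ 1.680, b = sin(fδ)/sin δ ≈ 0.871.
p = a·p₁ + b·p₂ ≈ (-0.404, -0.156, 0.902); φ = arcsin(p_z) ≈ 64.36°, λ = atan2(p_y, p_x) ≈ -158.85°.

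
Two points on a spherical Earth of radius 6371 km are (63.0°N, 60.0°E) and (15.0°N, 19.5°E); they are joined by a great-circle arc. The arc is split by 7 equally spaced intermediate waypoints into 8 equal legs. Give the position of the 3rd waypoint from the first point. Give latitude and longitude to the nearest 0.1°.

Convert each endpoint to a unit vector on the sphere (x = cos φ cos λ, y = cos φ sin λ, z = sin φ).
The central angle between the endpoints is δ = arccos(p₁·p₂) ≈ 0.971 rad (55.7°).
Interpolate at f = 3/8 with slerp weights a = sin((1−f)δ)/sin δ ≈ 0.691, b = sin(fδ)/sin δ ≈ 0.432.
p = a·p₁ + b·p₂ ≈ (0.550, 0.411, 0.727); φ = arcsin(p_z) ≈ 46.66°, λ = atan2(p_y, p_x) ≈ 36.77°.

≈ (46.7°N, 36.8°E)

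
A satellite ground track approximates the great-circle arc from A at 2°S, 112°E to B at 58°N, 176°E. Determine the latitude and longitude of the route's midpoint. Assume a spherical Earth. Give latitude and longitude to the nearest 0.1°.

From cos δ = sin φ₁ sin φ₂ + cos φ₁ cos φ₂ cos Δλ, the central angle is δ ≈ 1.367 rad (78.3°).
Interpolate at f = 1/2 with slerp weights a = sin((1−f)δ)/sin δ ≈ 0.645, b = sin(fδ)/sin δ ≈ 0.645.
p = a·p₁ + b·p₂ ≈ (-0.582, 0.621, 0.524); φ = arcsin(p_z) ≈ 31.62°, λ = atan2(p_y, p_x) ≈ 133.14°.

≈ 31.6°N, 133.1°E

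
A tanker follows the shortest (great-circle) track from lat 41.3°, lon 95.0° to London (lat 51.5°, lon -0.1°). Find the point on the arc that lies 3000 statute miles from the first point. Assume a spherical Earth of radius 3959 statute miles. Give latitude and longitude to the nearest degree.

From cos δ = sin φ₁ sin φ₂ + cos φ₁ cos φ₂ cos Δλ, the central angle is δ ≈ 1.076 rad (61.6°). The total great-circle distance is δ·R ≈ 1.076 × 3959 ≈ 4259 mi, so the target fraction is f = 3000/4259 ≈ 0.704.
Interpolate at f ≈ 0.704 with slerp weights a = sin((1−f)δ)/sin δ ≈ 0.355, b = sin(fδ)/sin δ ≈ 0.781.
p = a·p₁ + b·p₂ ≈ (0.463, 0.265, 0.846); φ = arcsin(p_z) ≈ 57.76°, λ = atan2(p_y, p_x) ≈ 29.80°.

≈ lat 58°, lon 30°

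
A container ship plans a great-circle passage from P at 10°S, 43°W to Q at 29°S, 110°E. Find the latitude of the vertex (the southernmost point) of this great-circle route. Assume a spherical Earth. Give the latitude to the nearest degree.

The great circle lies in the plane with unit normal n̂ = (p₁ × p₂)/|p₁ × p₂|.
Here n̂_z ≈ +0.536; the vertex latitude is φ_max = arccos|n̂_z| ≈ 57.6°.
Check via Clairaut: cos φ_max = |cos φ₁| · sin C = cos(10.0°)·sin(147.1°) ≈ 0.536, again giving ≈ 57.6°.

≈ 58°S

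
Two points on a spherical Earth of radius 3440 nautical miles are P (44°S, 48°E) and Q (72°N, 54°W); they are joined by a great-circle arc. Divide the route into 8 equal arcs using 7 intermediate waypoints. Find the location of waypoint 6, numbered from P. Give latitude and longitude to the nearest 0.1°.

From cos δ = sin φ₁ sin φ₂ + cos φ₁ cos φ₂ cos Δλ, the central angle is δ ≈ 2.356 rad (135.0°).
Interpolate at f = 6/8 with slerp weights a = sin((1−f)δ)/sin δ ≈ 0.785, b = sin(fδ)/sin δ ≈ 1.387.
p = a·p₁ + b·p₂ ≈ (0.630, 0.073, 0.773); φ = arcsin(p_z) ≈ 50.65°, λ = atan2(p_y, p_x) ≈ 6.63°.

≈ (50.6°N, 6.6°E)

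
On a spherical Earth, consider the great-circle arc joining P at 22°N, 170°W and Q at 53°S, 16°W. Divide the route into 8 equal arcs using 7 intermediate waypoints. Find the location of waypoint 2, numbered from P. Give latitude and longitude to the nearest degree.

≈ 11°S, 155°W

The haversine formula gives a central angle δ ≈ 2.499 rad (143.2°) between the endpoints.
Interpolate at f = 2/8 with slerp weights a = sin((1−f)δ)/sin δ ≈ 1.593, b = sin(fδ)/sin δ ≈ 0.976.
p = a·p₁ + b·p₂ ≈ (-0.890, -0.418, -0.183); φ = arcsin(p_z) ≈ -10.55°, λ = atan2(p_y, p_x) ≈ -154.81°.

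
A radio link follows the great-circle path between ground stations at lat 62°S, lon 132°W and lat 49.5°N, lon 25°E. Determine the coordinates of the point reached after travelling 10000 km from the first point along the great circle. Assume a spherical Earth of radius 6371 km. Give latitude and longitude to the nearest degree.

≈ lat 15°S, lon 11°W

From cos δ = sin φ₁ sin φ₂ + cos φ₁ cos φ₂ cos Δλ, the central angle is δ ≈ 2.831 rad (162.2°). The total great-circle distance is δ·R ≈ 2.831 × 6371 ≈ 18034 km, so the target fraction is f = 10000/18034 ≈ 0.554.
Interpolate at f ≈ 0.554 with slerp weights a = sin((1−f)δ)/sin δ ≈ 3.113, b = sin(fδ)/sin δ ≈ 3.269.
p = a·p₁ + b·p₂ ≈ (0.946, -0.189, -0.263); φ = arcsin(p_z) ≈ -15.26°, λ = atan2(p_y, p_x) ≈ -11.30°.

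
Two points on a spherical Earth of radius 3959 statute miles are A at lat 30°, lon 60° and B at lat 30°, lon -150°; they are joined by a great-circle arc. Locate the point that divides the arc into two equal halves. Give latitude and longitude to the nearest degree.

Convert each endpoint to a unit vector on the sphere (x = cos φ cos λ, y = cos φ sin λ, z = sin φ).
The central angle between the endpoints is δ = arccos(p₁·p₂) ≈ 1.982 rad (113.5°).
Interpolate at f = 1/2 with slerp weights a = sin((1−f)δ)/sin δ ≈ 0.913, b = sin(fδ)/sin δ ≈ 0.913.
p = a·p₁ + b·p₂ ≈ (-0.289, 0.289, 0.913); φ = arcsin(p_z) ≈ 65.85°, λ = atan2(p_y, p_x) ≈ 135.00°.

≈ lat 66°, lon 135°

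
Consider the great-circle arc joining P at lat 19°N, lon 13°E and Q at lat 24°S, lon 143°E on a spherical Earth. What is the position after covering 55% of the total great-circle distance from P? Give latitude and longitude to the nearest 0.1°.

Write both endpoints as unit vectors p₁, p₂ with components (cos φ cos λ, cos φ sin λ, sin φ).
The central angle between the endpoints is δ = arccos(p₁·p₂) ≈ 2.329 rad (133.4°).
Interpolate at f = 0.55 with slerp weights a = sin((1−f)δ)/sin δ ≈ 1.193, b = sin(fδ)/sin δ ≈ 1.320.
p = a·p₁ + b·p₂ ≈ (0.136, 0.979, -0.148); φ = arcsin(p_z) ≈ -8.53°, λ = atan2(p_y, p_x) ≈ 82.07°.

≈ lat 8.5°S, lon 82.1°E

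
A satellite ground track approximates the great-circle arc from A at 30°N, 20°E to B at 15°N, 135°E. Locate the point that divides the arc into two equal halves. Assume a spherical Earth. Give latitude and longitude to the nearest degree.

≈ 38°N, 82°E

The haversine formula gives a central angle δ ≈ 1.797 rad (103.0°) between the endpoints.
Interpolate at f = 1/2 with slerp weights a = sin((1−f)δ)/sin δ ≈ 0.803, b = sin(fδ)/sin δ ≈ 0.803.
p = a·p₁ + b·p₂ ≈ (0.105, 0.786, 0.609); φ = arcsin(p_z) ≈ 37.53°, λ = atan2(p_y, p_x) ≈ 82.39°.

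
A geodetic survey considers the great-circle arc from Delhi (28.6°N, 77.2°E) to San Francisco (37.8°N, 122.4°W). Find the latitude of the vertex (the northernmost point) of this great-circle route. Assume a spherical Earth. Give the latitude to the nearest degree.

The great circle lies in the plane with unit normal n̂ = (p₁ × p₂)/|p₁ × p₂|.
Here n̂_z ≈ +0.249; the vertex latitude is φ_max = arccos|n̂_z| ≈ 75.6°.
Check via Clairaut: cos φ_max = |cos φ₁| · sin C = cos(28.6°)·sin(16.5°) ≈ 0.249, again giving ≈ 75.6°.

≈ 76°N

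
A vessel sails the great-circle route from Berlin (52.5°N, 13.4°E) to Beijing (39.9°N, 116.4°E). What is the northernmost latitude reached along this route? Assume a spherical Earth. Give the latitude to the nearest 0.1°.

The great circle lies in the plane with unit normal n̂ = (p₁ × p₂)/|p₁ × p₂|.
Here n̂_z ≈ +0.497; the vertex latitude is φ_max = arccos|n̂_z| ≈ 60.2°.

≈ 60.2°N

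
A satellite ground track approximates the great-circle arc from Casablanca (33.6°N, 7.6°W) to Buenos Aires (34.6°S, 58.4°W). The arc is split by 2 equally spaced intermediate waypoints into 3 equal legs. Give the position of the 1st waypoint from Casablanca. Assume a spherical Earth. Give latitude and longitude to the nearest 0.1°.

≈ 11.1°N, 25.3°W

Convert each endpoint to a unit vector on the sphere (x = cos φ cos λ, y = cos φ sin λ, z = sin φ).
The central angle between the endpoints is δ = arccos(p₁·p₂) ≈ 1.451 rad (83.2°).
Interpolate at f = 1/3 with slerp weights a = sin((1−f)δ)/sin δ ≈ 0.829, b = sin(fδ)/sin δ ≈ 0.468.
p = a·p₁ + b·p₂ ≈ (0.887, -0.420, 0.193); φ = arcsin(p_z) ≈ 11.13°, λ = atan2(p_y, p_x) ≈ -25.33°.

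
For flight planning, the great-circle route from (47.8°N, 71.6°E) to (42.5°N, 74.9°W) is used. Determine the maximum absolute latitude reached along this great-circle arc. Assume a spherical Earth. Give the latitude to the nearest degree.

≈ 74°N

The great circle lies in the plane with unit normal n̂ = (p₁ × p₂)/|p₁ × p₂|.
Here n̂_z ≈ -0.274; the vertex latitude is φ_max = arccos|n̂_z| ≈ 74.1°.
Check via Clairaut: cos φ_max = |cos φ₁| · sin C = cos(47.8°)·sin(24.1°) ≈ 0.274, again giving ≈ 74.1°.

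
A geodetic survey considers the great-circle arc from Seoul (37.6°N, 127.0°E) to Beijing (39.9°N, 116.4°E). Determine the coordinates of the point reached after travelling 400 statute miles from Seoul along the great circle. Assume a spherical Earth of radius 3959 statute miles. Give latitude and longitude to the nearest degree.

≈ (39°N, 120°E)

Convert each endpoint to a unit vector on the sphere (x = cos φ cos λ, y = cos φ sin λ, z = sin φ).
The central angle between the endpoints is δ = arccos(p₁·p₂) ≈ 0.150 rad (8.6°). The total great-circle distance is δ·R ≈ 0.150 × 3959 ≈ 592 mi, so the target fraction is f = 400/592 ≈ 0.675.
Interpolate at f ≈ 0.675 with slerp weights a = sin((1−f)δ)/sin δ ≈ 0.326, b = sin(fδ)/sin δ ≈ 0.676.
p = a·p₁ + b·p₂ ≈ (-0.386, 0.671, 0.633); φ = arcsin(p_z) ≈ 39.26°, λ = atan2(p_y, p_x) ≈ 119.92°.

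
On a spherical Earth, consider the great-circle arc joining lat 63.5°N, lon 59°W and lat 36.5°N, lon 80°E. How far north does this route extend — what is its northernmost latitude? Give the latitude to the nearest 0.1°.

≈ 75.9°N

The great circle lies in the plane with unit normal n̂ = (p₁ × p₂)/|p₁ × p₂|.
Here n̂_z ≈ +0.244; the vertex latitude is φ_max = arccos|n̂_z| ≈ 75.9°.
Check via Clairaut: cos φ_max = |cos φ₁| · sin C = cos(63.5°)·sin(33.1°) ≈ 0.244, again giving ≈ 75.9°.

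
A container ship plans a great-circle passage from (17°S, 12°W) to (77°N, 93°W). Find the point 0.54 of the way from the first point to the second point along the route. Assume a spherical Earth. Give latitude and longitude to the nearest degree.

≈ (38°N, 26°W)

Convert each endpoint to a unit vector on the sphere (x = cos φ cos λ, y = cos φ sin λ, z = sin φ).
The central angle between the endpoints is δ = arccos(p₁·p₂) ≈ 1.825 rad (104.6°).
Interpolate at f = 0.54 with slerp weights a = sin((1−f)δ)/sin δ ≈ 0.769, b = sin(fδ)/sin δ ≈ 0.861.
p = a·p₁ + b·p₂ ≈ (0.709, -0.346, 0.614); φ = arcsin(p_z) ≈ 37.90°, λ = atan2(p_y, p_x) ≈ -26.03°.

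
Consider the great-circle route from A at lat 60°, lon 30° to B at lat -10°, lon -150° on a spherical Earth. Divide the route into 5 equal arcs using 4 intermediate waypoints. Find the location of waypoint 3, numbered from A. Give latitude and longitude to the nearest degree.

The haversine formula gives a central angle δ ≈ 2.269 rad (130.0°) between the endpoints.
Interpolate at f = 3/5 with slerp weights a = sin((1−f)δ)/sin δ ≈ 1.029, b = sin(fδ)/sin δ ≈ 1.277.
p = a·p₁ + b·p₂ ≈ (-0.644, -0.372, 0.669); φ = arcsin(p_z) ≈ 42.00°, λ = atan2(p_y, p_x) ≈ -150.00°.

≈ lat 42°, lon -150°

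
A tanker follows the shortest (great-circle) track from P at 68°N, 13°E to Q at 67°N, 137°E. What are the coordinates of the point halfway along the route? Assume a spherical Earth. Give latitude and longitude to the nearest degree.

≈ 79°N, 77°E

From cos δ = sin φ₁ sin φ₂ + cos φ₁ cos φ₂ cos Δλ, the central angle is δ ≈ 0.689 rad (39.5°).
Interpolate at f = 1/2 with slerp weights a = sin((1−f)δ)/sin δ ≈ 0.531, b = sin(fδ)/sin δ ≈ 0.531.
p = a·p₁ + b·p₂ ≈ (0.042, 0.186, 0.982); φ = arcsin(p_z) ≈ 78.99°, λ = atan2(p_y, p_x) ≈ 77.27°.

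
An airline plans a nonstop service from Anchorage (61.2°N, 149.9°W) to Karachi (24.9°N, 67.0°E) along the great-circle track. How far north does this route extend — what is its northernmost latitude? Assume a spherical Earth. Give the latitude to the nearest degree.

≈ 75°N

The great circle lies in the plane with unit normal n̂ = (p₁ × p₂)/|p₁ × p₂|.
Here n̂_z ≈ -0.262; the vertex latitude is φ_max = arccos|n̂_z| ≈ 74.8°.
Check via Clairaut: cos φ_max = |cos φ₁| · sin C = cos(61.2°)·sin(33.0°) ≈ 0.262, again giving ≈ 74.8°.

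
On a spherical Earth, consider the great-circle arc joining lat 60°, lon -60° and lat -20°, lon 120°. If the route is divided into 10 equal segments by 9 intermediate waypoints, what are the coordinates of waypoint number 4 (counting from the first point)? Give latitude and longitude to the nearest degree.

Convert each endpoint to a unit vector on the sphere (x = cos φ cos λ, y = cos φ sin λ, z = sin φ).
The central angle between the endpoints is δ = arccos(p₁·p₂) ≈ 2.443 rad (140.0°).
Interpolate at f = 4/10 with slerp weights a = sin((1−f)δ)/sin δ ≈ 1.547, b = sin(fδ)/sin δ ≈ 1.290.
p = a·p₁ + b·p₂ ≈ (-0.219, 0.380, 0.899); φ = arcsin(p_z) ≈ 64.00°, λ = atan2(p_y, p_x) ≈ 120.00°.

≈ lat 64°, lon 120°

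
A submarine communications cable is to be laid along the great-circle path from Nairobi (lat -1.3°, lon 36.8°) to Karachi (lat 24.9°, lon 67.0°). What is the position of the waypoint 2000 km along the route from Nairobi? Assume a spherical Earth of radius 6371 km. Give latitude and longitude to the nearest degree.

Convert each endpoint to a unit vector on the sphere (x = cos φ cos λ, y = cos φ sin λ, z = sin φ).
The central angle between the endpoints is δ = arccos(p₁·p₂) ≈ 0.685 rad (39.3°). The total great-circle distance is δ·R ≈ 0.685 × 6371 ≈ 4367 km, so the target fraction is f = 2000/4367 ≈ 0.458.
Interpolate at f ≈ 0.458 with slerp weights a = sin((1−f)δ)/sin δ ≈ 0.573, b = sin(fδ)/sin δ ≈ 0.488.
p = a·p₁ + b·p₂ ≈ (0.632, 0.751, 0.192); φ = arcsin(p_z) ≈ 11.09°, λ = atan2(p_y, p_x) ≈ 49.91°.

≈ lat 11°, lon 50°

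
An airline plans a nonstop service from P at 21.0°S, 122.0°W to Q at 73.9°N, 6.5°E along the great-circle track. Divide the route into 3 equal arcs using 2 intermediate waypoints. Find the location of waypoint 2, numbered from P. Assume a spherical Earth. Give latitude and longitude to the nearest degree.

Convert each endpoint to a unit vector on the sphere (x = cos φ cos λ, y = cos φ sin λ, z = sin φ).
The central angle between the endpoints is δ = arccos(p₁·p₂) ≈ 2.101 rad (120.4°).
Interpolate at f = 2/3 with slerp weights a = sin((1−f)δ)/sin δ ≈ 0.747, b = sin(fδ)/sin δ ≈ 1.142.
p = a·p₁ + b·p₂ ≈ (-0.055, -0.555, 0.830); φ = arcsin(p_z) ≈ 56.07°, λ = atan2(p_y, p_x) ≈ -95.63°.

≈ 56°N, 96°W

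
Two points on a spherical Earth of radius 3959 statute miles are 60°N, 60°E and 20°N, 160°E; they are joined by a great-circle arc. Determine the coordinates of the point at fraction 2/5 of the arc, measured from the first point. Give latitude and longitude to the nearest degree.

≈ 56°N, 120°E

The haversine formula gives a central angle δ ≈ 1.355 rad (77.6°) between the endpoints.
Interpolate at f = 2/5 with slerp weights a = sin((1−f)δ)/sin δ ≈ 0.743, b = sin(fδ)/sin δ ≈ 0.528.
p = a·p₁ + b·p₂ ≈ (-0.280, 0.492, 0.824); φ = arcsin(p_z) ≈ 55.53°, λ = atan2(p_y, p_x) ≈ 119.69°.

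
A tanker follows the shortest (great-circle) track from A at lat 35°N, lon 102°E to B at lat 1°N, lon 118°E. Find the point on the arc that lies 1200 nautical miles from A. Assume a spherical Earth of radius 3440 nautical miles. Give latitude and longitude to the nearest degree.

Convert each endpoint to a unit vector on the sphere (x = cos φ cos λ, y = cos φ sin λ, z = sin φ).
The central angle between the endpoints is δ = arccos(p₁·p₂) ≈ 0.648 rad (37.1°). The total great-circle distance is δ·R ≈ 0.648 × 3440 ≈ 2229 nmi, so the target fraction is f = 1200/2229 ≈ 0.538.
Interpolate at f ≈ 0.538 with slerp weights a = sin((1−f)δ)/sin δ ≈ 0.488, b = sin(fδ)/sin δ ≈ 0.566.
p = a·p₁ + b·p₂ ≈ (-0.349, 0.891, 0.290); φ = arcsin(p_z) ≈ 16.85°, λ = atan2(p_y, p_x) ≈ 111.39°.

≈ lat 17°N, lon 111°E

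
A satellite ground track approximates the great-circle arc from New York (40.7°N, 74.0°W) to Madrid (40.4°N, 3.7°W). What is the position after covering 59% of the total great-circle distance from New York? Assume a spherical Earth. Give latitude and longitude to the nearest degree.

Write both endpoints as unit vectors p₁, p₂ with components (cos φ cos λ, cos φ sin λ, sin φ).
The central angle between the endpoints is δ = arccos(p₁·p₂) ≈ 0.906 rad (51.9°).
Interpolate at f = 0.59 with slerp weights a = sin((1−f)δ)/sin δ ≈ 0.461, b = sin(fδ)/sin δ ≈ 0.647.
p = a·p₁ + b·p₂ ≈ (0.588, -0.368, 0.720); φ = arcsin(p_z) ≈ 46.07°, λ = atan2(p_y, p_x) ≈ -32.02°.

≈ (46°N, 32°W)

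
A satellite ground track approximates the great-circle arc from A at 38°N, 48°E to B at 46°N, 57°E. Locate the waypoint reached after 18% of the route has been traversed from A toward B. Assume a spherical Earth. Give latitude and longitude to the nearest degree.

≈ 39°N, 49°E

Write both endpoints as unit vectors p₁, p₂ with components (cos φ cos λ, cos φ sin λ, sin φ).
The central angle between the endpoints is δ = arccos(p₁·p₂) ≈ 0.182 rad (10.4°).
Interpolate at f = 0.18 with slerp weights a = sin((1−f)δ)/sin δ ≈ 0.821, b = sin(fδ)/sin δ ≈ 0.181.
p = a·p₁ + b·p₂ ≈ (0.502, 0.586, 0.636); φ = arcsin(p_z) ≈ 39.49°, λ = atan2(p_y, p_x) ≈ 49.46°.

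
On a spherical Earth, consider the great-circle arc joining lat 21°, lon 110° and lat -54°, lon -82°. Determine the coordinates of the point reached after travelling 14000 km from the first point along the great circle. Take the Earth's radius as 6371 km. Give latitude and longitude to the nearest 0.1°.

≈ lat -71.5°, lon -103.7°

From cos δ = sin φ₁ sin φ₂ + cos φ₁ cos φ₂ cos Δλ, the central angle is δ ≈ 2.544 rad (145.8°). The total great-circle distance is δ·R ≈ 2.544 × 6371 ≈ 16208 km, so the target fraction is f = 14000/16208 ≈ 0.864.
Interpolate at f ≈ 0.864 with slerp weights a = sin((1−f)δ)/sin δ ≈ 0.604, b = sin(fδ)/sin δ ≈ 1.440.
p = a·p₁ + b·p₂ ≈ (-0.075, -0.308, -0.948); φ = arcsin(p_z) ≈ -71.50°, λ = atan2(p_y, p_x) ≈ -103.66°.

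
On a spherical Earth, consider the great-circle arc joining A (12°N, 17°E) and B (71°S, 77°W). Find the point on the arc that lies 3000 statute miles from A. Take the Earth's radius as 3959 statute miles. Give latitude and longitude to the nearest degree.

The haversine formula gives a central angle δ ≈ 1.791 rad (102.6°) between the endpoints. The total great-circle distance is δ·R ≈ 1.791 × 3959 ≈ 7092 mi, so the target fraction is f = 3000/7092 ≈ 0.423.
Interpolate at f ≈ 0.423 with slerp weights a = sin((1−f)δ)/sin δ ≈ 0.880, b = sin(fδ)/sin δ ≈ 0.704.
p = a·p₁ + b·p₂ ≈ (0.875, 0.028, -0.483); φ = arcsin(p_z) ≈ -28.88°, λ = atan2(p_y, p_x) ≈ 1.86°.

≈ (29°S, 2°E)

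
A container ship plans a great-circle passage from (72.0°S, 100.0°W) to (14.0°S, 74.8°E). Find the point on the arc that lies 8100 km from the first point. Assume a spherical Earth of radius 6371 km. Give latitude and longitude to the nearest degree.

≈ (35°S, 74°E)

Convert each endpoint to a unit vector on the sphere (x = cos φ cos λ, y = cos φ sin λ, z = sin φ).
The central angle between the endpoints is δ = arccos(p₁·p₂) ≈ 1.639 rad (93.9°). The total great-circle distance is δ·R ≈ 1.639 × 6371 ≈ 10444 km, so the target fraction is f = 8100/10444 ≈ 0.776.
Interpolate at f ≈ 0.776 with slerp weights a = sin((1−f)δ)/sin δ ≈ 0.361, b = sin(fδ)/sin δ ≈ 0.958.
p = a·p₁ + b·p₂ ≈ (0.224, 0.787, -0.575); φ = arcsin(p_z) ≈ -35.07°, λ = atan2(p_y, p_x) ≈ 74.09°.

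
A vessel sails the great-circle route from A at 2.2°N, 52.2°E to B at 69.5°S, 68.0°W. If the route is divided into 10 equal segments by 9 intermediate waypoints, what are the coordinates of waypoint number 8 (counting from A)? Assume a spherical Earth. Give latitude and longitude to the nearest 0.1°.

≈ 69.2°S, 7.5°W

Convert each endpoint to a unit vector on the sphere (x = cos φ cos λ, y = cos φ sin λ, z = sin φ).
The central angle between the endpoints is δ = arccos(p₁·p₂) ≈ 1.784 rad (102.2°).
Interpolate at f = 8/10 with slerp weights a = sin((1−f)δ)/sin δ ≈ 0.357, b = sin(fδ)/sin δ ≈ 1.013.
p = a·p₁ + b·p₂ ≈ (0.352, -0.047, -0.935); φ = arcsin(p_z) ≈ -69.21°, λ = atan2(p_y, p_x) ≈ -7.55°.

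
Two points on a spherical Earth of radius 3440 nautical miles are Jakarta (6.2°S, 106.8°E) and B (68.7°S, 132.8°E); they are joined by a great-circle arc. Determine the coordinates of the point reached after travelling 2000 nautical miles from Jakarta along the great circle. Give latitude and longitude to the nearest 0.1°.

≈ (38.9°S, 113.9°E)

Convert each endpoint to a unit vector on the sphere (x = cos φ cos λ, y = cos φ sin λ, z = sin φ).
The central angle between the endpoints is δ = arccos(p₁·p₂) ≈ 1.132 rad (64.8°). The total great-circle distance is δ·R ≈ 1.132 × 3440 ≈ 3893 nmi, so the target fraction is f = 2000/3893 ≈ 0.514.
Interpolate at f ≈ 0.514 with slerp weights a = sin((1−f)δ)/sin δ ≈ 0.578, b = sin(fδ)/sin δ ≈ 0.607.
p = a·p₁ + b·p₂ ≈ (-0.316, 0.712, -0.628); φ = arcsin(p_z) ≈ -38.88°, λ = atan2(p_y, p_x) ≈ 113.93°.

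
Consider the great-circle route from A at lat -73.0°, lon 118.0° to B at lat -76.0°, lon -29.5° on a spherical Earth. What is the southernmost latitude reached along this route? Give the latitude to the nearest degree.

≈ -86°

The great circle lies in the plane with unit normal n̂ = (p₁ × p₂)/|p₁ × p₂|.
Here n̂_z ≈ -0.077; the vertex latitude is φ_max = arccos|n̂_z| ≈ 85.6°.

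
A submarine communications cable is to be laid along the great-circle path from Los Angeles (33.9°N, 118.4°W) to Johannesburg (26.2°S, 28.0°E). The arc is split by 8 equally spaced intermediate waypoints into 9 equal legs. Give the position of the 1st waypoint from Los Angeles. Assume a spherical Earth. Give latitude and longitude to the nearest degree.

The haversine formula gives a central angle δ ≈ 2.619 rad (150.1°) between the endpoints.
Interpolate at f = 1/9 with slerp weights a = sin((1−f)δ)/sin δ ≈ 1.456, b = sin(fδ)/sin δ ≈ 0.575.
p = a·p₁ + b·p₂ ≈ (-0.119, -0.821, 0.558); φ = arcsin(p_z) ≈ 33.94°, λ = atan2(p_y, p_x) ≈ -98.27°.

≈ 34°N, 98°W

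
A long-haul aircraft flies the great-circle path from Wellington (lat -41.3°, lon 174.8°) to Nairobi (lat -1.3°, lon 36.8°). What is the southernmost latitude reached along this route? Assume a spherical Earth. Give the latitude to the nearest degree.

≈ -53°

The great circle lies in the plane with unit normal n̂ = (p₁ × p₂)/|p₁ × p₂|.
Here n̂_z ≈ -0.599; the vertex latitude is φ_max = arccos|n̂_z| ≈ 53.2°.
Check via Clairaut: cos φ_max = |cos φ₁| · sin C = cos(41.3°)·sin(127.2°) ≈ 0.599, again giving ≈ 53.2°.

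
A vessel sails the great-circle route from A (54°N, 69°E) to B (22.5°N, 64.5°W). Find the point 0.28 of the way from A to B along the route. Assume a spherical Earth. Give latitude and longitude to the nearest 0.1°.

From cos δ = sin φ₁ sin φ₂ + cos φ₁ cos φ₂ cos Δλ, the central angle is δ ≈ 1.635 rad (93.7°).
Interpolate at f = 0.28 with slerp weights a = sin((1−f)δ)/sin δ ≈ 0.925, b = sin(fδ)/sin δ ≈ 0.443.
p = a·p₁ + b·p₂ ≈ (0.371, 0.139, 0.918); φ = arcsin(p_z) ≈ 66.66°, λ = atan2(p_y, p_x) ≈ 20.47°.

≈ (66.7°N, 20.5°E)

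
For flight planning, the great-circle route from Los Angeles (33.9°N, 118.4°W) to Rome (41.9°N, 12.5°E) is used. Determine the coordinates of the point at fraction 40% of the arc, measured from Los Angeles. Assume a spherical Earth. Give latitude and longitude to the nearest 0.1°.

Convert each endpoint to a unit vector on the sphere (x = cos φ cos λ, y = cos φ sin λ, z = sin φ).
The central angle between the endpoints is δ = arccos(p₁·p₂) ≈ 1.603 rad (91.8°).
Interpolate at f = 0.40 with slerp weights a = sin((1−f)δ)/sin δ ≈ 0.821, b = sin(fδ)/sin δ ≈ 0.598.
p = a·p₁ + b·p₂ ≈ (0.111, -0.503, 0.857); φ = arcsin(p_z) ≈ 59.02°, λ = atan2(p_y, p_x) ≈ -77.56°.

≈ 59.0°N, 77.6°W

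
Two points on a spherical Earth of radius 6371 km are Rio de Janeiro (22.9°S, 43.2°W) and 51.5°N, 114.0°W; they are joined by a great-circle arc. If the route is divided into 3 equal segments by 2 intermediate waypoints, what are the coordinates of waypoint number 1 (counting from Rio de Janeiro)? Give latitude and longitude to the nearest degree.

Write both endpoints as unit vectors p₁, p₂ with components (cos φ cos λ, cos φ sin λ, sin φ).
The central angle between the endpoints is δ = arccos(p₁·p₂) ≈ 1.687 rad (96.7°).
Interpolate at f = 1/3 with slerp weights a = sin((1−f)δ)/sin δ ≈ 0.908, b = sin(fδ)/sin δ ≈ 0.537.
p = a·p₁ + b·p₂ ≈ (0.474, -0.878, 0.067); φ = arcsin(p_z) ≈ 3.82°, λ = atan2(p_y, p_x) ≈ -61.64°.

≈ 4°N, 62°W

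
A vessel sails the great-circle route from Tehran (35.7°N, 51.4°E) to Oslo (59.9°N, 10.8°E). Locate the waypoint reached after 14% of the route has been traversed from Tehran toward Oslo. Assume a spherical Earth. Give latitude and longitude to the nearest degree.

Convert each endpoint to a unit vector on the sphere (x = cos φ cos λ, y = cos φ sin λ, z = sin φ).
The central angle between the endpoints is δ = arccos(p₁·p₂) ≈ 0.620 rad (35.5°).
Interpolate at f = 0.14 with slerp weights a = sin((1−f)δ)/sin δ ≈ 0.875, b = sin(fδ)/sin δ ≈ 0.149.
p = a·p₁ + b·p₂ ≈ (0.517, 0.569, 0.640); φ = arcsin(p_z) ≈ 39.76°, λ = atan2(p_y, p_x) ≈ 47.77°.

≈ (40°N, 48°E)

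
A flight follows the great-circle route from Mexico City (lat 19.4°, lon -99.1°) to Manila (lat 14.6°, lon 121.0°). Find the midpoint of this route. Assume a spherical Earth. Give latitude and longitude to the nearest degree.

≈ lat 42°, lon -171°

Write both endpoints as unit vectors p₁, p₂ with components (cos φ cos λ, cos φ sin λ, sin φ).
The central angle between the endpoints is δ = arccos(p₁·p₂) ≈ 2.233 rad (127.9°).
Interpolate at f = 1/2 with slerp weights a = sin((1−f)δ)/sin δ ≈ 1.139, b = sin(fδ)/sin δ ≈ 1.139.
p = a·p₁ + b·p₂ ≈ (-0.737, -0.116, 0.665); φ = arcsin(p_z) ≈ 41.71°, λ = atan2(p_y, p_x) ≈ -171.06°.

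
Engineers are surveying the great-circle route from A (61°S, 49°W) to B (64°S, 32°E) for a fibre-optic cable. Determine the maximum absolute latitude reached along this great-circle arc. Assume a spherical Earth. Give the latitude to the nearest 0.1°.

≈ 68.5°S

The great circle lies in the plane with unit normal n̂ = (p₁ × p₂)/|p₁ × p₂|.
Here n̂_z ≈ +0.366; the vertex latitude is φ_max = arccos|n̂_z| ≈ 68.5°.
Check via Clairaut: cos φ_max = |cos φ₁| · sin C = cos(61.0°)·sin(131.0°) ≈ 0.366, again giving ≈ 68.5°.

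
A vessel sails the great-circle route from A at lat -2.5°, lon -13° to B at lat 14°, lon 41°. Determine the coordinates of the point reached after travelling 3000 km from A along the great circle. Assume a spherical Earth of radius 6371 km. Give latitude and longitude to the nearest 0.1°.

Write both endpoints as unit vectors p₁, p₂ with components (cos φ cos λ, cos φ sin λ, sin φ).
The central angle between the endpoints is δ = arccos(p₁·p₂) ≈ 0.977 rad (56.0°). The total great-circle distance is δ·R ≈ 0.977 × 6371 ≈ 6227 km, so the target fraction is f = 3000/6227 ≈ 0.482.
Interpolate at f ≈ 0.482 with slerp weights a = sin((1−f)δ)/sin δ ≈ 0.585, b = sin(fδ)/sin δ ≈ 0.547.
p = a·p₁ + b·p₂ ≈ (0.970, 0.217, 0.107); φ = arcsin(p_z) ≈ 6.13°, λ = atan2(p_y, p_x) ≈ 12.60°.

≈ lat 6.1°, lon 12.6°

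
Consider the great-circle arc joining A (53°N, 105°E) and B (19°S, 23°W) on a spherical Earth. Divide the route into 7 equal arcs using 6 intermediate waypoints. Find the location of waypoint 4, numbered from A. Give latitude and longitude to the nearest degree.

≈ (25°N, 10°E)

Write both endpoints as unit vectors p₁, p₂ with components (cos φ cos λ, cos φ sin λ, sin φ).
The central angle between the endpoints is δ = arccos(p₁·p₂) ≈ 2.227 rad (127.6°).
Interpolate at f = 4/7 with slerp weights a = sin((1−f)δ)/sin δ ≈ 1.030, b = sin(fδ)/sin δ ≈ 1.207.
p = a·p₁ + b·p₂ ≈ (0.890, 0.153, 0.430); φ = arcsin(p_z) ≈ 25.46°, λ = atan2(p_y, p_x) ≈ 9.76°.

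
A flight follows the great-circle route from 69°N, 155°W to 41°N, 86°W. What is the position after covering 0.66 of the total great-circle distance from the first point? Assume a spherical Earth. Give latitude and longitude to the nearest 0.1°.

Convert each endpoint to a unit vector on the sphere (x = cos φ cos λ, y = cos φ sin λ, z = sin φ).
The central angle between the endpoints is δ = arccos(p₁·p₂) ≈ 0.782 rad (44.8°).
Interpolate at f = 0.66 with slerp weights a = sin((1−f)δ)/sin δ ≈ 0.373, b = sin(fδ)/sin δ ≈ 0.700.
p = a·p₁ + b·p₂ ≈ (-0.084, -0.584, 0.808); φ = arcsin(p_z) ≈ 53.86°, λ = atan2(p_y, p_x) ≈ -98.21°.

≈ 53.9°N, 98.2°W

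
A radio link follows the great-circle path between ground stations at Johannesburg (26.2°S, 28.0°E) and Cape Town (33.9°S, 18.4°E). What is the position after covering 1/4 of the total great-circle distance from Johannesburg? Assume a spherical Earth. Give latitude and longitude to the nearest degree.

≈ (28°S, 26°E)

The haversine formula gives a central angle δ ≈ 0.198 rad (11.3°) between the endpoints.
Interpolate at f = 1/4 with slerp weights a = sin((1−f)δ)/sin δ ≈ 0.752, b = sin(fδ)/sin δ ≈ 0.252.
p = a·p₁ + b·p₂ ≈ (0.794, 0.383, -0.472); φ = arcsin(p_z) ≈ -28.19°, λ = atan2(p_y, p_x) ≈ 25.74°.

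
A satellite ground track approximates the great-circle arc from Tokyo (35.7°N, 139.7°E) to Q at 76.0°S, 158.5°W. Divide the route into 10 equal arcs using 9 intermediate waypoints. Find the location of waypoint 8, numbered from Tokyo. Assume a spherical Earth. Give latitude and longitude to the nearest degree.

Convert each endpoint to a unit vector on the sphere (x = cos φ cos λ, y = cos φ sin λ, z = sin φ).
The central angle between the endpoints is δ = arccos(p₁·p₂) ≈ 2.064 rad (118.3°).
Interpolate at f = 8/10 with slerp weights a = sin((1−f)δ)/sin δ ≈ 0.455, b = sin(fδ)/sin δ ≈ 1.132.
p = a·p₁ + b·p₂ ≈ (-0.537, 0.139, -0.832); φ = arcsin(p_z) ≈ -56.33°, λ = atan2(p_y, p_x) ≈ 165.49°.

≈ 56°S, 165°E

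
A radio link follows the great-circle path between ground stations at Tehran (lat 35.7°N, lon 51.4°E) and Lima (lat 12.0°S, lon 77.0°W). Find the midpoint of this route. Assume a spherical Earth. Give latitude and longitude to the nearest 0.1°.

≈ lat 25.3°N, lon 23.7°W

Convert each endpoint to a unit vector on the sphere (x = cos φ cos λ, y = cos φ sin λ, z = sin φ).
The central angle between the endpoints is δ = arccos(p₁·p₂) ≈ 2.233 rad (127.9°).
Interpolate at f = 1/2 with slerp weights a = sin((1−f)δ)/sin δ ≈ 1.139, b = sin(fδ)/sin δ ≈ 1.139.
p = a·p₁ + b·p₂ ≈ (0.828, -0.363, 0.428); φ = arcsin(p_z) ≈ 25.34°, λ = atan2(p_y, p_x) ≈ -23.66°.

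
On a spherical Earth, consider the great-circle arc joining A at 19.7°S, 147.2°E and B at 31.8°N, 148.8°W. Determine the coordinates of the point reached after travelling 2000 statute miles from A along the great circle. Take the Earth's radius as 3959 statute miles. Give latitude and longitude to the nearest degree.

Write both endpoints as unit vectors p₁, p₂ with components (cos φ cos λ, cos φ sin λ, sin φ).
The central angle between the endpoints is δ = arccos(p₁·p₂) ≈ 1.397 rad (80.0°). The total great-circle distance is δ·R ≈ 1.397 × 3959 ≈ 5530 mi, so the target fraction is f = 2000/5530 ≈ 0.362.
Interpolate at f ≈ 0.362 with slerp weights a = sin((1−f)δ)/sin δ ≈ 0.790, b = sin(fδ)/sin δ ≈ 0.491.
p = a·p₁ + b·p₂ ≈ (-0.982, 0.187, -0.007); φ = arcsin(p_z) ≈ -0.42°, λ = atan2(p_y, p_x) ≈ 169.25°.

≈ 0°N, 169°E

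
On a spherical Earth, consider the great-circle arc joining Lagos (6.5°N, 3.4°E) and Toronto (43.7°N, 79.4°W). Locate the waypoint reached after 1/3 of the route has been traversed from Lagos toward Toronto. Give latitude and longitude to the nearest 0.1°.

≈ 24.1°N, 17.6°W

The haversine formula gives a central angle δ ≈ 1.402 rad (80.3°) between the endpoints.
Interpolate at f = 1/3 with slerp weights a = sin((1−f)δ)/sin δ ≈ 0.816, b = sin(fδ)/sin δ ≈ 0.457.
p = a·p₁ + b·p₂ ≈ (0.870, -0.277, 0.408); φ = arcsin(p_z) ≈ 24.08°, λ = atan2(p_y, p_x) ≈ -17.64°.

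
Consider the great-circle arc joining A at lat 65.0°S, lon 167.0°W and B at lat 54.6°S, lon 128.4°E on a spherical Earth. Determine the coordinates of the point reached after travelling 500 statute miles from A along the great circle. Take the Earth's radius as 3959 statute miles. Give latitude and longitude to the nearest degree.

From cos δ = sin φ₁ sin φ₂ + cos φ₁ cos φ₂ cos Δλ, the central angle is δ ≈ 0.567 rad (32.5°). The total great-circle distance is δ·R ≈ 0.567 × 3959 ≈ 2243 mi, so the target fraction is f = 500/2243 ≈ 0.223.
Interpolate at f ≈ 0.223 with slerp weights a = sin((1−f)δ)/sin δ ≈ 0.794, b = sin(fδ)/sin δ ≈ 0.235.
p = a·p₁ + b·p₂ ≈ (-0.411, 0.031, -0.911); φ = arcsin(p_z) ≈ -65.63°, λ = atan2(p_y, p_x) ≈ 175.68°.

≈ lat 66°S, lon 176°E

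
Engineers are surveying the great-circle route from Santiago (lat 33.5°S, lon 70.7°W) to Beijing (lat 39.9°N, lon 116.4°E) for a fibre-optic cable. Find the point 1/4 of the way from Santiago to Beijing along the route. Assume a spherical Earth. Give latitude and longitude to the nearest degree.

Write both endpoints as unit vectors p₁, p₂ with components (cos φ cos λ, cos φ sin λ, sin φ).
The central angle between the endpoints is δ = arccos(p₁·p₂) ≈ 2.992 rad (171.4°).
Interpolate at f = 1/4 with slerp weights a = sin((1−f)δ)/sin δ ≈ 5.252, b = sin(fδ)/sin δ ≈ 4.570.
p = a·p₁ + b·p₂ ≈ (-0.111, -0.993, 0.033); φ = arcsin(p_z) ≈ 1.87°, λ = atan2(p_y, p_x) ≈ -96.40°.

≈ lat 2°N, lon 96°W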